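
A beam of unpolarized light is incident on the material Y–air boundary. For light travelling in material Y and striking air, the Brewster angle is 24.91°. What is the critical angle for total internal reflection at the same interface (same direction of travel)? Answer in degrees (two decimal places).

θ_c ≈ 27.67°

n₂/n₁ = tan 24.91° = 0.4644; the critical angle satisfies sin θ_c = n₂/n₁.
θ_c = arcsin(0.4644) = 27.67°.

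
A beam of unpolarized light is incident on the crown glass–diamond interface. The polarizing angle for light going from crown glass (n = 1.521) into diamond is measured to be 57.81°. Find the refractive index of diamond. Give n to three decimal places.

Brewster's law: tan θ_B = n₂/n₁ (light incident in crown glass, refracted into diamond).
n₂ = n₁ tan θ_B = 1.521 × tan 57.81° = 2.416.

n ≈ 2.416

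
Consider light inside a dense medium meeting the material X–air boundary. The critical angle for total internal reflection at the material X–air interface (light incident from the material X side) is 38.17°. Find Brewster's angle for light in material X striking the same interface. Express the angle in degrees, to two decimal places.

θ_B ≈ 31.72°

n₂/n₁ = sin θ_c = sin 38.17° = 0.6180.
tan θ_B equals the same ratio, so θ_B = arctan(0.6180) = 31.72°.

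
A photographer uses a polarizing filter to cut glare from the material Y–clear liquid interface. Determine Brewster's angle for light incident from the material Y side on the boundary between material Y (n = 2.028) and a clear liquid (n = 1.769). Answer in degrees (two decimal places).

Brewster's condition: tan θ_B = n₂/n₁ = 1.769/2.028 = 0.8723.
θ_B = arctan(0.8723) = 41.10°.

θ_B ≈ 41.10°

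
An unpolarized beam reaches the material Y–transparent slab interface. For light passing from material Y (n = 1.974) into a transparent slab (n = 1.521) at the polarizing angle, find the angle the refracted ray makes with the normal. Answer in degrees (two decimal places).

tan θ_B = n₂/n₁ = 1.521/1.974 = 0.7705, so θ_B = 37.61°.
The refracted ray is perpendicular to the reflected ray, so θ_t = 90° − θ_B = 52.39°.

θ_t ≈ 52.39°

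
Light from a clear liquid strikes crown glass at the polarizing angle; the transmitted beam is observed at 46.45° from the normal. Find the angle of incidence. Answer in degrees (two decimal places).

θ_B ≈ 43.55°

At Brewster's angle the reflected and refracted rays are perpendicular, so θ_B + θ_t = 90°.
θ_B = 90° − 46.45° = 43.55°.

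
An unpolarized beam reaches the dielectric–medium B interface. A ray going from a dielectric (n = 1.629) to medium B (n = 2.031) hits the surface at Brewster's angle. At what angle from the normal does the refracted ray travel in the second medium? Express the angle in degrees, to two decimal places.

θ_t ≈ 38.73°

tan θ_B = n₂/n₁ = 2.031/1.629 = 1.2468, so θ_B = 51.27°.
The refracted ray is perpendicular to the reflected ray, so θ_t = 90° − θ_B = 38.73°.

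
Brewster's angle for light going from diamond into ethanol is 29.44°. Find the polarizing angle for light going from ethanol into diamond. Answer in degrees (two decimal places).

θ_B' ≈ 60.56°

tan θ_B' = n₁/n₂ = 1/tan θ_B, so θ_B' = 90° − θ_B.
θ_B' = 90° − 29.44° = 60.56°.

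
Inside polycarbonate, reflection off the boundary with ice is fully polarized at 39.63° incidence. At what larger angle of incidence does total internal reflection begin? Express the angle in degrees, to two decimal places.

n₂/n₁ = tan 39.63° = 0.8282; the critical angle satisfies sin θ_c = n₂/n₁.
θ_c = arcsin(0.8282) = 55.91°.

θ_c ≈ 55.91°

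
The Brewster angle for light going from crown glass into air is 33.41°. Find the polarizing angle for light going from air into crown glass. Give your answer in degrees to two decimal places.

θ_B' ≈ 56.59°

Reversing the direction swaps n₁ and n₂, so tan θ_B' = 1/tan θ_B and θ_B' = 90° − θ_B.
Hence θ_B' = 90° − 33.41° = 56.59°.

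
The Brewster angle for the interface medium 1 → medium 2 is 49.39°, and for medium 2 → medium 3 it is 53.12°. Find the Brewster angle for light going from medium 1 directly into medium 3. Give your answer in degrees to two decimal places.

θ_B ≈ 57.25°

tan θ_B(1→2) = n₂/n₁ = tan 49.39° = 1.1663.
tan θ_B(2→3) = n₃/n₂ = tan 53.12° = 1.3328.
n₃/n₁ = 1.5545. Then tan θ_B(1→3) = n₃/n₁, so θ_B(1→3) = arctan(1.5545) = 57.25°.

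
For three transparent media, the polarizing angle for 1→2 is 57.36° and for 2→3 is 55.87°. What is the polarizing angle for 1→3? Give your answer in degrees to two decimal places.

θ_B ≈ 66.53°

Each Brewster angle gives a ratio: n₂/n₁ = tan 57.36° = 1.5613, n₃/n₂ = tan 55.87° = 1.4753.
So n₃/n₁ = (n₂/n₁)(n₃/n₂) = 1.5613 × 1.4753 = 2.3034.
θ_B(1→3) = arctan(2.3034) = 66.53°.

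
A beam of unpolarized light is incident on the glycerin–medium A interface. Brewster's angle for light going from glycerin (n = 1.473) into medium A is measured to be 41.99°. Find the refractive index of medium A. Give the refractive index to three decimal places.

n ≈ 1.326

Brewster's law: tan θ_B = n₂/n₁ (light incident in glycerin, refracted into medium A).
n₂ = n₁ tan θ_B = 1.473 × tan 41.99° = 1.326.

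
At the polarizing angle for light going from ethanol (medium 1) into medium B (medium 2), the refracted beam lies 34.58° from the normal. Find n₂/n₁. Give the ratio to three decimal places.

n₂/n₁ ≈ 1.451

θ_B + θ_t = 90°, so θ_B = 90° − 34.58° = 55.42°.
Then n₂/n₁ = tan θ_B = tan 55.42° = 1.451.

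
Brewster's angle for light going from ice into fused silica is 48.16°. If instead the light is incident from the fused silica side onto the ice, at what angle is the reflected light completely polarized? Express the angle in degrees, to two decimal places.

The two Brewster angles are complementary: θ_B' = 90° − θ_B = 90° − 48.16° = 41.84°.

θ_B' ≈ 41.84°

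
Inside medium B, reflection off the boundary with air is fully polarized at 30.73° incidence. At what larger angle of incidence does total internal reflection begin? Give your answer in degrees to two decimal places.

tan θ_B = n₂/n₁ = tan 30.73° = 0.5945.
Total internal reflection: sin θ_c = n₂/n₁ = 0.5945.
θ_c = arcsin(0.5945) = 36.47°.

θ_c ≈ 36.47°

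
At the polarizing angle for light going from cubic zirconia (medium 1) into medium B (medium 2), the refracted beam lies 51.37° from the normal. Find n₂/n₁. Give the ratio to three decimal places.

n₂/n₁ ≈ 0.799

θ_B + θ_t = 90°, so θ_B = 90° − 51.37° = 38.63°.
tan θ_B = n₂/n₁, so n₂/n₁ = tan 38.63° = 0.799.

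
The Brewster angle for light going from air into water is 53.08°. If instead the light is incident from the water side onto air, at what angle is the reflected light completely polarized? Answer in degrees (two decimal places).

tan θ_B' = n₁/n₂ = 1/tan θ_B, so θ_B' = 90° − θ_B.
θ_B' = 90° − 53.08° = 36.92°.

θ_B' ≈ 36.92°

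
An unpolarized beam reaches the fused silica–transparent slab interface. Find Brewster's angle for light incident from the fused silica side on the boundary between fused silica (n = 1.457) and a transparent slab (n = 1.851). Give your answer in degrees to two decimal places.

θ_B ≈ 51.79°

tan θ_B = n₂/n₁ = 1.851/1.457 = 1.2704.
θ_B = arctan(1.2704) = 51.79°.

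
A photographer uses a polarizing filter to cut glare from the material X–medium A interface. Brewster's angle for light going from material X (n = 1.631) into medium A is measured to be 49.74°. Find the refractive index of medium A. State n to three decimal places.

Brewster's law: tan θ_B = n₂/n₁ (light incident in material X, refracted into medium A).
n₂ = n₁ tan θ_B = 1.631 × tan 49.74° = 1.926.

n ≈ 1.926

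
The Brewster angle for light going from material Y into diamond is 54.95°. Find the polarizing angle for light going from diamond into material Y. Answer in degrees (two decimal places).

Reversing the direction swaps n₁ and n₂, so tan θ_B' = 1/tan θ_B and θ_B' = 90° − θ_B.
Hence θ_B' = 90° − 54.95° = 35.05°.

θ_B' ≈ 35.05°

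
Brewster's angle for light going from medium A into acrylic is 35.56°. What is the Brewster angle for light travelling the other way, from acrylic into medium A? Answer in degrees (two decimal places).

tan θ_B' = n₁/n₂ = 1/tan θ_B, so θ_B' = 90° − θ_B.
θ_B' = 90° − 35.56° = 54.44°.

θ_B' ≈ 54.44°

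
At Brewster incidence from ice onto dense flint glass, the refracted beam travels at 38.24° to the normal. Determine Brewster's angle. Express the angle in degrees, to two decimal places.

θ_B ≈ 51.76°

Since the reflected and refracted rays are at right angles at the polarizing angle, θ_B + θ_t = 90°.
θ_B = 90° − 38.24° = 51.76°.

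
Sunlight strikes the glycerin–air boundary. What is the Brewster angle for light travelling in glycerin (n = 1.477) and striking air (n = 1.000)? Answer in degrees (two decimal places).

Here n₂/n₁ = 1.000/1.477 = 0.6770, and Brewster's law gives tan θ_B = n₂/n₁. Taking the arctangent, θ_B = 34.10°.

θ_B ≈ 34.10°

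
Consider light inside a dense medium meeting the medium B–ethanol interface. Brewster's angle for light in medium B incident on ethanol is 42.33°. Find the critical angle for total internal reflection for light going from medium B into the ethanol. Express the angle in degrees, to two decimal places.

tan θ_B = n₂/n₁ = tan 42.33° = 0.9109.
Total internal reflection: sin θ_c = n₂/n₁ = 0.9109.
θ_c = arcsin(0.9109) = 65.63°.

θ_c ≈ 65.63°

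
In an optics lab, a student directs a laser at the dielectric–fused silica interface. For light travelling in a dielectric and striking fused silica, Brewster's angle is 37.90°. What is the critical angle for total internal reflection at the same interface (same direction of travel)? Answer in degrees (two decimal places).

θ_c ≈ 51.12°

From Brewster, n₂/n₁ = tan θ_B = tan 37.90° = 0.7785.
Then sin θ_c = n₂/n₁ = 0.7785, so θ_c = arcsin 0.7785 = 51.12°.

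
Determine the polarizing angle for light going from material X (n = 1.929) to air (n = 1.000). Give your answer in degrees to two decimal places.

Brewster's condition: tan θ_B = n₂/n₁ = 1.000/1.929 = 0.5184. Taking the arctangent, θ_B = 27.40°.

θ_B ≈ 27.40°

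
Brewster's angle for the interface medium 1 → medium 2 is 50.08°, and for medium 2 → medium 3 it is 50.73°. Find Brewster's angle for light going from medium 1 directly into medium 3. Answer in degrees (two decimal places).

θ_B ≈ 55.62°

Each Brewster angle gives a ratio: n₂/n₁ = tan 50.08° = 1.1951, n₃/n₂ = tan 50.73° = 1.2231.
Multiplying, n₃/n₁ = 1.1951 × 1.2231 = 1.4617, and θ_B(1→3) = arctan 1.4617 = 55.62°.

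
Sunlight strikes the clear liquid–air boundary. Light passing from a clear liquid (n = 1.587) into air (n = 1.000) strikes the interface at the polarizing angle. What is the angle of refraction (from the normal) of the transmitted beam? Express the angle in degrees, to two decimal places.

θ_B = arctan(n₂/n₁) = arctan(1.000/1.587) = 32.22°.
The refracted ray is perpendicular to the reflected ray, so θ_t = 90° − θ_B = 57.78°.

θ_t ≈ 57.78°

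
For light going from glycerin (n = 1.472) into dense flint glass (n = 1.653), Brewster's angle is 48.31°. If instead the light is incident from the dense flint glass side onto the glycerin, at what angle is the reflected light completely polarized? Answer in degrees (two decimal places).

θ_B' ≈ 41.69°

tan θ_B' = n₁/n₂ = 1/tan θ_B, so θ_B' = 90° − θ_B.
θ_B' = 90° − 48.31° = 41.69°.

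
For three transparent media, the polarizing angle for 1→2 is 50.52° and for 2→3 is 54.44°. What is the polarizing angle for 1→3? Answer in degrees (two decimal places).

n₂/n₁ = tan 50.52° = 1.2140 and n₃/n₂ = tan 54.44° = 1.3988.
Multiplying, n₃/n₁ = 1.2140 × 1.3988 = 1.6981, and θ_B(1→3) = arctan 1.6981 = 59.51°.

θ_B ≈ 59.51°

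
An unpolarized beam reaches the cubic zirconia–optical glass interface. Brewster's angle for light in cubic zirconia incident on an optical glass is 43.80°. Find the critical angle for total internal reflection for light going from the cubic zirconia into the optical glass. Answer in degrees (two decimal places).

From Brewster, n₂/n₁ = tan θ_B = tan 43.80° = 0.9590.
Then sin θ_c = n₂/n₁ = 0.9590, so θ_c = arcsin 0.9590 = 73.53°.

θ_c ≈ 73.53°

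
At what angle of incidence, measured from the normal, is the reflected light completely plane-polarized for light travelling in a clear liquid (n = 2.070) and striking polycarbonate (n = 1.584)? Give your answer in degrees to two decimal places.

θ_B ≈ 37.42°

Here n₂/n₁ = 1.584/2.070 = 0.7652, and Brewster's law gives tan θ_B = n₂/n₁. Taking the arctangent, θ_B = 37.42°.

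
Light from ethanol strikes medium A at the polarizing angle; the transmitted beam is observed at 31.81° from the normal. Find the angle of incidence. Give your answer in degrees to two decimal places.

θ_B ≈ 58.19°

Since the reflected and refracted rays are at right angles at the polarizing angle, θ_B + θ_t = 90°.
θ_B = 90° − 31.81° = 58.19°.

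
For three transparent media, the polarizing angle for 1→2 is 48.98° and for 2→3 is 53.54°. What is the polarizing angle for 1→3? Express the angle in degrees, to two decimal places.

Each Brewster angle gives a ratio: n₂/n₁ = tan 48.98° = 1.1496, n₃/n₂ = tan 53.54° = 1.3534.
So n₃/n₁ = (n₂/n₁)(n₃/n₂) = 1.1496 × 1.3534 = 1.5558.
θ_B(1→3) = arctan(1.5558) = 57.27°.

θ_B ≈ 57.27°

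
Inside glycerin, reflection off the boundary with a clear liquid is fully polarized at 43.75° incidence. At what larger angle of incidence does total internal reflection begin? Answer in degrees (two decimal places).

From Brewster, n₂/n₁ = tan θ_B = tan 43.75° = 0.9573.
Then sin θ_c = n₂/n₁ = 0.9573, so θ_c = arcsin 0.9573 = 73.19°.

θ_c ≈ 73.19°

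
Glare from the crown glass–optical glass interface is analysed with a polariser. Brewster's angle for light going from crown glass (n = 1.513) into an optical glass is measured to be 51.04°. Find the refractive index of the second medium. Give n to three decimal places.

n ≈ 1.871

Brewster's law: tan θ_B = n₂/n₁ (light incident in crown glass, refracted into an optical glass).
n₂ = n₁ tan θ_B = 1.513 × tan 51.04° = 1.871.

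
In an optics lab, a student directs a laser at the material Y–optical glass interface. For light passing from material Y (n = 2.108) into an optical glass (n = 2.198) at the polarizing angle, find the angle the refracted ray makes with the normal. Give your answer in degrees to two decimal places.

θ_t ≈ 43.80°

θ_B = arctan(n₂/n₁) = arctan(2.198/2.108) = 46.20°.
At Brewster's angle the reflected and refracted rays are perpendicular, so θ_t = 90° − θ_B = 90° − 46.20° = 43.80°.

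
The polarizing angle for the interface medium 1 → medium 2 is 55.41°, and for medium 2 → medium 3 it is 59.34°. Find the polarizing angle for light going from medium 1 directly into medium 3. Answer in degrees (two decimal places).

Each Brewster angle gives a ratio: n₂/n₁ = tan 55.41° = 1.4501, n₃/n₂ = tan 59.34° = 1.6869.
n₃/n₁ = 2.4462. Then tan θ_B(1→3) = n₃/n₁, so θ_B(1→3) = arctan(2.4462) = 67.77°.

θ_B ≈ 67.77°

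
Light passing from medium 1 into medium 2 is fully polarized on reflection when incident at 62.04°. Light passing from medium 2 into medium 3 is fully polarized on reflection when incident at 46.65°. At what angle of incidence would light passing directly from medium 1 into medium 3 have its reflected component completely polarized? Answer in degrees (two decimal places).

tan θ_B(1→2) = n₂/n₁ = tan 62.04° = 1.8839.
tan θ_B(2→3) = n₃/n₂ = tan 46.65° = 1.0593.
n₃/n₁ = 1.9957. Then tan θ_B(1→3) = n₃/n₁, so θ_B(1→3) = arctan(1.9957) = 63.39°.

θ_B ≈ 63.39°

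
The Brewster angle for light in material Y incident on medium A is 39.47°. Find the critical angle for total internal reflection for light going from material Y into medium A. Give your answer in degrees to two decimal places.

θ_c ≈ 55.43°

tan θ_B = n₂/n₁ = tan 39.47° = 0.8235.
Total internal reflection: sin θ_c = n₂/n₁ = 0.8235.
θ_c = arcsin(0.8235) = 55.43°.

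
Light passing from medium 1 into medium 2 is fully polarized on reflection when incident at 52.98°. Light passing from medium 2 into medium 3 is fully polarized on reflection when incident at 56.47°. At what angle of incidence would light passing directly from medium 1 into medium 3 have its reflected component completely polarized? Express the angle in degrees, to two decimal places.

tan θ_B(1→2) = n₂/n₁ = tan 52.98° = 1.3261.
tan θ_B(2→3) = n₃/n₂ = tan 56.47° = 1.5091.
n₃/n₁ = 2.0012. Then tan θ_B(1→3) = n₃/n₁, so θ_B(1→3) = arctan(2.0012) = 63.45°.

θ_B ≈ 63.45°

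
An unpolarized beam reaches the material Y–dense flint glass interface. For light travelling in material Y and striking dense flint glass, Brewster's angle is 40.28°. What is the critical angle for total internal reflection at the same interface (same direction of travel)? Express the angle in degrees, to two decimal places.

tan θ_B = n₂/n₁ = tan 40.28° = 0.8475.
Total internal reflection: sin θ_c = n₂/n₁ = 0.8475.
θ_c = arcsin(0.8475) = 57.94°.

θ_c ≈ 57.94°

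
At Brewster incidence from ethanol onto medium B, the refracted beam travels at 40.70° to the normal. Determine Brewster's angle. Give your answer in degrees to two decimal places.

Since the reflected and refracted rays are at right angles at the polarizing angle, θ_B + θ_t = 90°.
So θ_B = 90° − θ_t = 90° − 40.70° = 49.30°.

θ_B ≈ 49.30°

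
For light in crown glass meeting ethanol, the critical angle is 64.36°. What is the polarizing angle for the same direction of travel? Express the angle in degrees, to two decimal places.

θ_B ≈ 42.04°

sin θ_c = n₂/n₁, so n₂/n₁ = sin 64.36° = 0.9015.
Brewster: tan θ_B = n₂/n₁ = 0.9015.
θ_B = arctan(0.9015) = 42.04°.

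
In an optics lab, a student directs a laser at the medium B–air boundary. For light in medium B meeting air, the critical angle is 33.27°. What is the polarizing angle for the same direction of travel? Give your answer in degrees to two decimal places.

θ_B ≈ 28.75°

n₂/n₁ = sin θ_c = sin 33.27° = 0.5486.
tan θ_B equals the same ratio, so θ_B = arctan(0.5486) = 28.75°.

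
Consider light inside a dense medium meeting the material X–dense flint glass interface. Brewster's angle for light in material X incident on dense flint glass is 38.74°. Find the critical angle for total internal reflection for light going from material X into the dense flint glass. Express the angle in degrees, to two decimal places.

n₂/n₁ = tan 38.74° = 0.8023; the critical angle satisfies sin θ_c = n₂/n₁.
θ_c = arcsin(0.8023) = 53.35°.

θ_c ≈ 53.35°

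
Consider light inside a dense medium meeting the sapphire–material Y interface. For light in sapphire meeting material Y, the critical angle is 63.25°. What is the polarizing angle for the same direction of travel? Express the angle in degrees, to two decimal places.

sin θ_c = n₂/n₁, so n₂/n₁ = sin 63.25° = 0.8930.
Brewster: tan θ_B = n₂/n₁ = 0.8930.
θ_B = arctan(0.8930) = 41.76°.

θ_B ≈ 41.76°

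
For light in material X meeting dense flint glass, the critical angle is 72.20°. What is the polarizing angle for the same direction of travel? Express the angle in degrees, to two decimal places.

θ_B ≈ 43.60°

n₂/n₁ = sin θ_c = sin 72.20° = 0.9521.
tan θ_B equals the same ratio, so θ_B = arctan(0.9521) = 43.60°.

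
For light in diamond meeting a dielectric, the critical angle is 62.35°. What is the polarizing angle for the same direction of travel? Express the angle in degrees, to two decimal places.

At the critical angle sin θ_c = n₂/n₁, giving n₂/n₁ = sin 62.35° = 0.8858.
Then tan θ_B = n₂/n₁ = 0.8858, so θ_B = arctan 0.8858 = 41.53°.

θ_B ≈ 41.53°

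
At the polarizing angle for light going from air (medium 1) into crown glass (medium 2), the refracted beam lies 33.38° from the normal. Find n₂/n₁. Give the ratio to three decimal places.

θ_B + θ_t = 90°, so θ_B = 90° − 33.38° = 56.62°.
Then n₂/n₁ = tan θ_B = tan 56.62° = 1.518.

n₂/n₁ ≈ 1.518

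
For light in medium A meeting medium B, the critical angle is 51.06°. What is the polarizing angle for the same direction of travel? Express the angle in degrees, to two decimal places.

θ_B ≈ 37.88°

n₂/n₁ = sin θ_c = sin 51.06° = 0.7778.
tan θ_B equals the same ratio, so θ_B = arctan(0.7778) = 37.88°.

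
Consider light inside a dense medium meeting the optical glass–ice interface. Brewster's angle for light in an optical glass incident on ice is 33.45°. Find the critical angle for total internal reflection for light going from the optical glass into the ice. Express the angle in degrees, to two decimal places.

tan θ_B = n₂/n₁ = tan 33.45° = 0.6606.
Total internal reflection: sin θ_c = n₂/n₁ = 0.6606.
θ_c = arcsin(0.6606) = 41.35°.

θ_c ≈ 41.35°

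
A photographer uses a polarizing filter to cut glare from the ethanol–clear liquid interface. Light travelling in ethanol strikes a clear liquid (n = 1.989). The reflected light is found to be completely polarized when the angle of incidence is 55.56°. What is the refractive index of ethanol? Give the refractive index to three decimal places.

n ≈ 1.364

Brewster's law: tan θ_B = n₂/n₁ (light incident in ethanol, refracted into a clear liquid).
n₁ = n₂ / tan θ_B = 1.989 / tan 55.56° = 1.364.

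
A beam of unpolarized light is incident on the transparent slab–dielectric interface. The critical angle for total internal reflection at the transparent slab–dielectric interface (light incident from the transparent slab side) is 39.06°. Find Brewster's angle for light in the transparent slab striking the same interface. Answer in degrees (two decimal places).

sin θ_c = n₂/n₁, so n₂/n₁ = sin 39.06° = 0.6301.
Brewster: tan θ_B = n₂/n₁ = 0.6301.
θ_B = arctan(0.6301) = 32.22°.

θ_B ≈ 32.22°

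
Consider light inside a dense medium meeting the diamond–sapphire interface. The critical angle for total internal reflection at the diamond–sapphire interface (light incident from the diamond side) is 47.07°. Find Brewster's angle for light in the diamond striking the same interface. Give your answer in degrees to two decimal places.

θ_B ≈ 36.21°

n₂/n₁ = sin θ_c = sin 47.07° = 0.7322.
tan θ_B equals the same ratio, so θ_B = arctan(0.7322) = 36.21°.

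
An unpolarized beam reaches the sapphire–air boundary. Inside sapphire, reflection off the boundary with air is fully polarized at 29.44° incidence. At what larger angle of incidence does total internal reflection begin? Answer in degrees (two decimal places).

From Brewster, n₂/n₁ = tan θ_B = tan 29.44° = 0.5644.
Then sin θ_c = n₂/n₁ = 0.5644, so θ_c = arcsin 0.5644 = 34.36°.

θ_c ≈ 34.36°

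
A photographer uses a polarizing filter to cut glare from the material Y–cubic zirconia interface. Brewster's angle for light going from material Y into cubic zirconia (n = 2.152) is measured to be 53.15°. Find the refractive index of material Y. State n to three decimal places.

Brewster's law: tan θ_B = n₂/n₁ (light incident in material Y, refracted into cubic zirconia).
n₁ = n₂ / tan θ_B = 2.152 / tan 53.15° = 1.613.

n ≈ 1.613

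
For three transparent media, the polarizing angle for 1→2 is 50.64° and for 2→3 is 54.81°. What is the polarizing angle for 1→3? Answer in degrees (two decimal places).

θ_B ≈ 59.95°

n₂/n₁ = tan 50.64° = 1.2192 and n₃/n₂ = tan 54.81° = 1.4181.
n₃/n₁ = 1.7289. Then tan θ_B(1→3) = n₃/n₁, so θ_B(1→3) = arctan(1.7289) = 59.95°.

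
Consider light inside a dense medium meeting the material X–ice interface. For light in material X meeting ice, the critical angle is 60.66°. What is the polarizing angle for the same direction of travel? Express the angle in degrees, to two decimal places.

At the critical angle sin θ_c = n₂/n₁, giving n₂/n₁ = sin 60.66° = 0.8717.
Then tan θ_B = n₂/n₁ = 0.8717, so θ_B = arctan 0.8717 = 41.08°.

θ_B ≈ 41.08°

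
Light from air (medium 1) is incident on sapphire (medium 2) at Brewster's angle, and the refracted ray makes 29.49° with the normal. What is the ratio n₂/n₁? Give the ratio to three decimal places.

n₂/n₁ ≈ 1.768

θ_B + θ_t = 90°, so θ_B = 90° − 29.49° = 60.51°.
tan θ_B = n₂/n₁, so n₂/n₁ = tan 60.51° = 1.768.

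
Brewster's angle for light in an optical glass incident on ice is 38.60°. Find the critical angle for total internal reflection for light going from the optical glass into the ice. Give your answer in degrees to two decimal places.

tan θ_B = n₂/n₁ = tan 38.60° = 0.7983.
Total internal reflection: sin θ_c = n₂/n₁ = 0.7983.
θ_c = arcsin(0.7983) = 52.97°.

θ_c ≈ 52.97°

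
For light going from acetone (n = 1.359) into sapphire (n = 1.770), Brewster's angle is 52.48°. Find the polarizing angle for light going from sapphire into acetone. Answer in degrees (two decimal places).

θ_B' ≈ 37.52°

Reversing the direction swaps n₁ and n₂, so tan θ_B' = 1/tan θ_B and θ_B' = 90° − θ_B.
Hence θ_B' = 90° − 52.48° = 37.52°.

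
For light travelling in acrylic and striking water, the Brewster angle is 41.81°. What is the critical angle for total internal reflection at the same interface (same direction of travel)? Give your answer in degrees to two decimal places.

tan θ_B = n₂/n₁ = tan 41.81° = 0.8944.
Total internal reflection: sin θ_c = n₂/n₁ = 0.8944.
θ_c = arcsin(0.8944) = 63.43°.

θ_c ≈ 63.43°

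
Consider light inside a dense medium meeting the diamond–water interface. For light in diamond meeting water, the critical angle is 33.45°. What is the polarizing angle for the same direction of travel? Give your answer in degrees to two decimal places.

θ_B ≈ 28.86°

sin θ_c = n₂/n₁, so n₂/n₁ = sin 33.45° = 0.5512.
Brewster: tan θ_B = n₂/n₁ = 0.5512.
θ_B = arctan(0.5512) = 28.86°.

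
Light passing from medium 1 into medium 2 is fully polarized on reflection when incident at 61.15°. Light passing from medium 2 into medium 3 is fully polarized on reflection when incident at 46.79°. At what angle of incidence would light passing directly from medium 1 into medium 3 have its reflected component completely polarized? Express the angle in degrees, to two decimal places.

θ_B ≈ 62.64°

n₂/n₁ = tan 61.15° = 1.8152 and n₃/n₂ = tan 46.79° = 1.0645.
So n₃/n₁ = (n₂/n₁)(n₃/n₂) = 1.8152 × 1.0645 = 1.9324.
θ_B(1→3) = arctan(1.9324) = 62.64°.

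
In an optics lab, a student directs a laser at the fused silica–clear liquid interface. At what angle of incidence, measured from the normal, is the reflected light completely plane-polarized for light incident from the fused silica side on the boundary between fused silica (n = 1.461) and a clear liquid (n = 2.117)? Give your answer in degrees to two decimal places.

θ_B ≈ 55.39°

Brewster's condition: tan θ_B = n₂/n₁ = 2.117/1.461 = 1.4490.
θ_B = arctan(1.4490) = 55.39°.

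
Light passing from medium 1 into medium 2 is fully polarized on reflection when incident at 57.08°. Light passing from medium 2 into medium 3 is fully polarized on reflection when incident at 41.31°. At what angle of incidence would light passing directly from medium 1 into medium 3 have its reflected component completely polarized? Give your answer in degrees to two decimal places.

tan θ_B(1→2) = n₂/n₁ = tan 57.08° = 1.5446.
tan θ_B(2→3) = n₃/n₂ = tan 41.31° = 0.8788.
So n₃/n₁ = (n₂/n₁)(n₃/n₂) = 1.5446 × 0.8788 = 1.3574.
θ_B(1→3) = arctan(1.3574) = 53.62°.

θ_B ≈ 53.62°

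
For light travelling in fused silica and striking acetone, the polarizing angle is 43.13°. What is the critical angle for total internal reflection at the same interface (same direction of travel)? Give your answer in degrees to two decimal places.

n₂/n₁ = tan 43.13° = 0.9368; the critical angle satisfies sin θ_c = n₂/n₁.
θ_c = arcsin(0.9368) = 69.52°.

θ_c ≈ 69.52°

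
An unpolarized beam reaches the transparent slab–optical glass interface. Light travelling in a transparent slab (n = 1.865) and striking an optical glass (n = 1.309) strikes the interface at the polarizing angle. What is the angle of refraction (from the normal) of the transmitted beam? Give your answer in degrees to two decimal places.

First find Brewster's angle: tan θ_B = 1.309/1.865 = 0.7019, giving θ_B = 35.06°.
At Brewster's angle the reflected and refracted rays are perpendicular, so θ_t = 90° − θ_B = 90° − 35.06° = 54.94°.

θ_t ≈ 54.94°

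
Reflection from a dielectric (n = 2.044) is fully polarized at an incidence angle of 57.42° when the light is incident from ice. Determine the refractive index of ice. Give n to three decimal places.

n ≈ 1.306

Full polarization of the reflected beam means tan θ_B = n₂/n₁, where n₁ is the incident medium (ice).
n₁ = n₂ / tan θ_B = 2.044 / tan 57.42° = 1.306.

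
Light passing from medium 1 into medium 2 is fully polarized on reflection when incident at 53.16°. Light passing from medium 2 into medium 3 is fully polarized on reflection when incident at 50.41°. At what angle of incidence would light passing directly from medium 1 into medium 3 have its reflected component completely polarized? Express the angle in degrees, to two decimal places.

θ_B ≈ 58.22°

tan θ_B(1→2) = n₂/n₁ = tan 53.16° = 1.3348.
tan θ_B(2→3) = n₃/n₂ = tan 50.41° = 1.2092.
So n₃/n₁ = (n₂/n₁)(n₃/n₂) = 1.3348 × 1.2092 = 1.6140.
θ_B(1→3) = arctan(1.6140) = 58.22°.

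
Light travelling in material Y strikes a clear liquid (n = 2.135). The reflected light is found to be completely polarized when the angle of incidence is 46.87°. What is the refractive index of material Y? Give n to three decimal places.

Full polarization of the reflected beam means tan θ_B = n₂/n₁, where n₁ is the incident medium (material Y).
n₁ = n₂ / tan θ_B = 2.135 / tan 46.87° = 2.000.

n ≈ 2.000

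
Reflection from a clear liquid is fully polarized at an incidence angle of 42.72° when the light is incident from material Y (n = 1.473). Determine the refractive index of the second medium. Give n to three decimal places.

Full polarization of the reflected beam means tan θ_B = n₂/n₁, where n₁ is the incident medium (material Y).
n₂ = n₁ tan θ_B = 1.473 × tan 42.72° = 1.360.

n ≈ 1.360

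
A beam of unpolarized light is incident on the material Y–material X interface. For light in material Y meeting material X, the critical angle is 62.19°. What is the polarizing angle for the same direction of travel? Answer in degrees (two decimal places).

θ_B ≈ 41.49°

At the critical angle sin θ_c = n₂/n₁, giving n₂/n₁ = sin 62.19° = 0.8845.
Then tan θ_B = n₂/n₁ = 0.8845, so θ_B = arctan 0.8845 = 41.49°.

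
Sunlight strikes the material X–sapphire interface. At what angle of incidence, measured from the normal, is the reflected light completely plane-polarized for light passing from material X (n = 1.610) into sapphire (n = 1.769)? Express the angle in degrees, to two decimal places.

θ_B ≈ 47.69°

The reflected p-component vanishes when tan θ_B = n₂/n₁.
Brewster's condition: tan θ_B = n₂/n₁ = 1.769/1.610 = 1.0988.
So θ_B = arctan 1.0988 = 47.69°.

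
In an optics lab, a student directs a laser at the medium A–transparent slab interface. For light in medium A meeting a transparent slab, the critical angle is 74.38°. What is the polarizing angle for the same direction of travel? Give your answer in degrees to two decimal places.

sin θ_c = n₂/n₁, so n₂/n₁ = sin 74.38° = 0.9631.
Brewster: tan θ_B = n₂/n₁ = 0.9631.
θ_B = arctan(0.9631) = 43.92°.

θ_B ≈ 43.92°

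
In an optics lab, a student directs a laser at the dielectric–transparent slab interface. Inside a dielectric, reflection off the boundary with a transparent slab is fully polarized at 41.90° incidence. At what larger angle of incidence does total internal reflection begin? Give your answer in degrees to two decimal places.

θ_c ≈ 63.80°

tan θ_B = n₂/n₁ = tan 41.90° = 0.8972.
Total internal reflection: sin θ_c = n₂/n₁ = 0.8972.
θ_c = arcsin(0.8972) = 63.80°.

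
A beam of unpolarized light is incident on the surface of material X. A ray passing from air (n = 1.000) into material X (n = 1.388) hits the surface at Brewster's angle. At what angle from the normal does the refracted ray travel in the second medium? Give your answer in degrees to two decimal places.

θ_t ≈ 35.77°

tan θ_B = n₂/n₁ = 1.388/1.000 = 1.3880, so θ_B = 54.23°.
Since θ_B + θ_t = 90° at Brewster incidence, θ_t = 90° − 54.23° = 35.77°.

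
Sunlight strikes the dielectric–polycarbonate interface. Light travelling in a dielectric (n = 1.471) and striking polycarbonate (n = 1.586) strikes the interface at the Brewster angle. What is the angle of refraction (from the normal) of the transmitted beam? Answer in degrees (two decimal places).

θ_t ≈ 42.85°

θ_B = arctan(n₂/n₁) = arctan(1.586/1.471) = 47.15°.
Since θ_B + θ_t = 90° at Brewster incidence, θ_t = 90° − 47.15° = 42.85°.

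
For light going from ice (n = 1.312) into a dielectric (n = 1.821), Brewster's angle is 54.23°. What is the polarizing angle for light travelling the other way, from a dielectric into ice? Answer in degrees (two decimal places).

Reversing the direction swaps n₁ and n₂, so tan θ_B' = 1/tan θ_B and θ_B' = 90° − θ_B.
Hence θ_B' = 90° − 54.23° = 35.77°.

θ_B' ≈ 35.77°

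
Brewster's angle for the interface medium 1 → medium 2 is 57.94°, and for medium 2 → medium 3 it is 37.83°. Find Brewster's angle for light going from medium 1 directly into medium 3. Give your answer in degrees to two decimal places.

tan θ_B(1→2) = n₂/n₁ = tan 57.94° = 1.5966.
tan θ_B(2→3) = n₃/n₂ = tan 37.83° = 0.7765.
n₃/n₁ = 1.2398. Then tan θ_B(1→3) = n₃/n₁, so θ_B(1→3) = arctan(1.2398) = 51.11°.

θ_B ≈ 51.11°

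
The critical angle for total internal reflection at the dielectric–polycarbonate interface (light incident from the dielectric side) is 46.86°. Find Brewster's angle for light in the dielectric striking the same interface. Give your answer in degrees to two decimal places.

sin θ_c = n₂/n₁, so n₂/n₁ = sin 46.86° = 0.7297.
Brewster: tan θ_B = n₂/n₁ = 0.7297.
θ_B = arctan(0.7297) = 36.12°.

θ_B ≈ 36.12°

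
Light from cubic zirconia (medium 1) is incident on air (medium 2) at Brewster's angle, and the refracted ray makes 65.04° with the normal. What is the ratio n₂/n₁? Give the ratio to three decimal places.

At Brewster incidence θ_B = 90° − θ_t = 90° − 65.04° = 24.96°.
Then n₂/n₁ = tan θ_B = tan 24.96° = 0.465.

n₂/n₁ ≈ 0.465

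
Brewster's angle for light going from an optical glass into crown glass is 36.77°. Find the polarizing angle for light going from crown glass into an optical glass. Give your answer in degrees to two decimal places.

θ_B' ≈ 53.23°

Reversing the direction swaps n₁ and n₂, so tan θ_B' = 1/tan θ_B and θ_B' = 90° − θ_B.
Hence θ_B' = 90° − 36.77° = 53.23°.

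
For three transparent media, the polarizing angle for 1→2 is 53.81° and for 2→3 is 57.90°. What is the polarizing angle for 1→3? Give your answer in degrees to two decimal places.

θ_B ≈ 65.35°

tan θ_B(1→2) = n₂/n₁ = tan 53.81° = 1.3668.
tan θ_B(2→3) = n₃/n₂ = tan 57.90° = 1.5941.
So n₃/n₁ = (n₂/n₁)(n₃/n₂) = 1.3668 × 1.5941 = 2.1789.
θ_B(1→3) = arctan(2.1789) = 65.35°.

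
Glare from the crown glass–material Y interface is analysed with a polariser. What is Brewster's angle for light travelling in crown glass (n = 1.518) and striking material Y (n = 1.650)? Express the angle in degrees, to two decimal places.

θ_B ≈ 47.39°

The reflected p-component vanishes when tan θ_B = n₂/n₁.
Brewster's condition: tan θ_B = n₂/n₁ = 1.650/1.518 = 1.0870. Taking the arctangent, θ_B = 47.39°.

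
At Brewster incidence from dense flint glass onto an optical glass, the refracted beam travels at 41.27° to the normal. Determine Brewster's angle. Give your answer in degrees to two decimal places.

θ_B ≈ 48.73°

At Brewster's angle the reflected and refracted rays are perpendicular, so θ_B + θ_t = 90°.
θ_B = 90° − 41.27° = 48.73°.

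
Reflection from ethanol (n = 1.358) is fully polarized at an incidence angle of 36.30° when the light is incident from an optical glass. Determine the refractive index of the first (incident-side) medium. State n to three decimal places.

n ≈ 1.849

At the polarizing angle, tan θ_B = n₂/n₁ with n₁ on the incident side (an optical glass) and n₂ on the transmitted side (ethanol).
n₁ = n₂ / tan θ_B = 1.358 / tan 36.30° = 1.849.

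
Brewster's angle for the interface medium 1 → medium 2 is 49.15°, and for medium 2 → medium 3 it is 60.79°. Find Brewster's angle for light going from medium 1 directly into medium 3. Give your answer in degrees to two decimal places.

tan θ_B(1→2) = n₂/n₁ = tan 49.15° = 1.1565.
tan θ_B(2→3) = n₃/n₂ = tan 60.79° = 1.7886.
Multiplying, n₃/n₁ = 1.1565 × 1.7886 = 2.0684, and θ_B(1→3) = arctan 2.0684 = 64.20°.

θ_B ≈ 64.20°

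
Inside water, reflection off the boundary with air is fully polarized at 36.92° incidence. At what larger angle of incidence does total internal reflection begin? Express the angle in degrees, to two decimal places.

θ_c ≈ 48.71°

tan θ_B = n₂/n₁ = tan 36.92° = 0.7514.
Total internal reflection: sin θ_c = n₂/n₁ = 0.7514.
θ_c = arcsin(0.7514) = 48.71°.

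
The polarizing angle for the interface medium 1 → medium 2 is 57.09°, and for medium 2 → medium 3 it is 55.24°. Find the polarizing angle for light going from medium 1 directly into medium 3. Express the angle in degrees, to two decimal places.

θ_B ≈ 65.81°

n₂/n₁ = tan 57.09° = 1.5452 and n₃/n₂ = tan 55.24° = 1.4410.
Multiplying, n₃/n₁ = 1.5452 × 1.4410 = 2.2265, and θ_B(1→3) = arctan 2.2265 = 65.81°.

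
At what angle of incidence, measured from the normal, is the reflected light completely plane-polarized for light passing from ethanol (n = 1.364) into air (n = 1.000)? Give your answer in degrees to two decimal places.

θ_B ≈ 36.25°

At Brewster's angle the reflected and refracted rays are perpendicular, which with Snell's law gives tan θ_B = n₂/n₁.
Here n₂/n₁ = 1.000/1.364 = 0.7331, and Brewster's law gives tan θ_B = n₂/n₁.
So θ_B = arctan 0.7331 = 36.25°.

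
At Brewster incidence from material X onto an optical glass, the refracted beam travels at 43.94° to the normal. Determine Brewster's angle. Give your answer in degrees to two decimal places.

θ_B ≈ 46.06°

At Brewster's angle the reflected and refracted rays are perpendicular, so θ_B + θ_t = 90°.
θ_B = 90° − 43.94° = 46.06°.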